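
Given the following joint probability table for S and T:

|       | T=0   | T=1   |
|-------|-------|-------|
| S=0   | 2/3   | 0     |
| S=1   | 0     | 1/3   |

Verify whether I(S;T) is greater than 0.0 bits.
Marginal P(S) (row sums):
  P(S=0) = 2/3 + 0 = 2/3
  P(S=1) = 0 + 1/3 = 1/3
Marginal P(T) (column sums):
  P(T=0) = 2/3 + 0 = 2/3
  P(T=1) = 0 + 1/3 = 1/3

H(S) = -[(2/3)·log₂(2/3) + (1/3)·log₂(1/3)]
  = 0.3900 + 0.5283
  = 0.9183 bits
H(T) = -[(2/3)·log₂(2/3) + (1/3)·log₂(1/3)]
  = 0.3900 + 0.5283
  = 0.9183 bits
H(S,T) = -[(2/3)·log₂(2/3) + (1/3)·log₂(1/3)]
  = 0.3900 + 0.5283
  = 0.9183 bits

I(S;T) = H(S) + H(T) - H(S,T)
  = 0.9183 + 0.9183 - 0.9183
  = 0.9183 bits

Yes. I(S;T) = 0.9183 bits, which is > 0.0 bits.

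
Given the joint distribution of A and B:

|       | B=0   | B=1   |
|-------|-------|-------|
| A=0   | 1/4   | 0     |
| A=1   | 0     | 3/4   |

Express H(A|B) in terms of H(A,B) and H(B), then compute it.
H(A|B) = H(A,B) - H(B)

Marginal P(B) (column sums):
  P(B=0) = 1/4 + 0 = 1/4
  P(B=1) = 0 + 3/4 = 3/4

H(A,B) = -[(1/4)·log₂(1/4) + (3/4)·log₂(3/4)]
  = 0.5000 + 0.3113
  = 0.8113 bits
H(B) = -[(1/4)·log₂(1/4) + (3/4)·log₂(3/4)]
  = 0.5000 + 0.3113
  = 0.8113 bits

H(A|B) = 0.8113 - 0.8113 = 0.0000 bits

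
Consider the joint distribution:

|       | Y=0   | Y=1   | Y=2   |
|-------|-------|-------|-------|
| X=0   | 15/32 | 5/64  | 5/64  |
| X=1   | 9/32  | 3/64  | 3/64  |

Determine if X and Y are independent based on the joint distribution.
Marginal P(X) (row sums):
  P(X=0) = 15/32 + 5/64 + 5/64 = 5/8
  P(X=1) = 9/32 + 3/64 + 3/64 = 3/8
Marginal P(Y) (column sums):
  P(Y=0) = 15/32 + 9/32 = 3/4
  P(Y=1) = 5/64 + 3/64 = 1/8
  P(Y=2) = 5/64 + 3/64 = 1/8

X and Y are independent iff P(X=i,Y=j) = P(X=i)·P(Y=j) for every cell.
  P(X=0)·P(Y=0) = 5/8 × 3/4 = 15/32 = P(X=0,Y=0) ✓
  P(X=0)·P(Y=1) = 5/8 × 1/8 = 5/64 = P(X=0,Y=1) ✓
  P(X=0)·P(Y=2) = 5/8 × 1/8 = 5/64 = P(X=0,Y=2) ✓
  P(X=1)·P(Y=0) = 3/8 × 3/4 = 9/32 = P(X=1,Y=0) ✓
  P(X=1)·P(Y=1) = 3/8 × 1/8 = 3/64 = P(X=1,Y=1) ✓
  P(X=1)·P(Y=2) = 3/8 × 1/8 = 3/64 = P(X=1,Y=2) ✓

Yes, X and Y are independent: every cell factors, so I(X;Y) = 0 bits.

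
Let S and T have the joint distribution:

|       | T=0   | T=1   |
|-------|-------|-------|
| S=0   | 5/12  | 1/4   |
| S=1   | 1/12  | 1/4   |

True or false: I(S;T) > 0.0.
Marginal P(S) (row sums):
  P(S=0) = 5/12 + 1/4 = 2/3
  P(S=1) = 1/12 + 1/4 = 1/3
Marginal P(T) (column sums):
  P(T=0) = 5/12 + 1/12 = 1/2
  P(T=1) = 1/4 + 1/4 = 1/2

H(S) = -[(2/3)·log₂(2/3) + (1/3)·log₂(1/3)]
  = 0.3900 + 0.5283
  = 0.9183 bits
H(T) = -[(1/2)·log₂(1/2) + (1/2)·log₂(1/2)]
  = 0.5000 + 0.5000
  = 1.0000 bits
H(S,T) = -[(5/12)·log₂(5/12) + (1/4)·log₂(1/4) + (1/12)·log₂(1/12) + (1/4)·log₂(1/4)]
  = 0.5263 + 0.5000 + 0.2987 + 0.5000
  = 1.8250 bits

I(S;T) = H(S) + H(T) - H(S,T)
  = 0.9183 + 1.0000 - 1.8250
  = 0.0933 bits

True. I(S;T) = 0.0933 bits, which is > 0.0 bits.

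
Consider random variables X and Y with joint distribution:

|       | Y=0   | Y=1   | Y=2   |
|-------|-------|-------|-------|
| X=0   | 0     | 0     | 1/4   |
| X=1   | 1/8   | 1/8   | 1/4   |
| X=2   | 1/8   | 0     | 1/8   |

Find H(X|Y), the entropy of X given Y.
Marginal P(Y) (column sums):
  P(Y=0) = 0 + 1/8 + 1/8 = 1/4
  P(Y=1) = 0 + 1/8 + 0 = 1/8
  P(Y=2) = 1/4 + 1/4 + 1/8 = 5/8

H(X|Y) = -Σ P(X,Y)·log₂ P(X|Y), where P(X|Y) = P(X,Y) / P(Y)
  (cells with P(X,Y) = 0 contribute 0)
  (X=0,Y=2): P(X|Y) = (1/4)/(5/8) = 2/5;  -(1/4)·log₂(2/5) = 0.3305
  (X=1,Y=0): P(X|Y) = (1/8)/(1/4) = 1/2;  -(1/8)·log₂(1/2) = 0.1250
  (X=1,Y=1): P(X|Y) = (1/8)/(1/8) = 1;  -(1/8)·log₂(1) = 0.0000
  (X=1,Y=2): P(X|Y) = (1/4)/(5/8) = 2/5;  -(1/4)·log₂(2/5) = 0.3305
  (X=2,Y=0): P(X|Y) = (1/8)/(1/4) = 1/2;  -(1/8)·log₂(1/2) = 0.1250
  (X=2,Y=2): P(X|Y) = (1/8)/(5/8) = 1/5;  -(1/8)·log₂(1/5) = 0.2902
H(X|Y) = 0.3305 + 0.1250 + 0.0000 + 0.3305 + 0.1250 + 0.2902
  = 1.2012 bits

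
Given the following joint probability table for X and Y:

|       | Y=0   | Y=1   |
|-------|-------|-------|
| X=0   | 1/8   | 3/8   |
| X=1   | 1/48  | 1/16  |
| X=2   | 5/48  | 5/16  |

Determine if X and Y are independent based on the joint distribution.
Marginal P(X) (row sums):
  P(X=0) = 1/8 + 3/8 = 1/2
  P(X=1) = 1/48 + 1/16 = 1/12
  P(X=2) = 5/48 + 5/16 = 5/12
Marginal P(Y) (column sums):
  P(Y=0) = 1/8 + 1/48 + 5/48 = 1/4
  P(Y=1) = 3/8 + 1/16 + 5/16 = 3/4

X and Y are independent iff P(X=i,Y=j) = P(X=i)·P(Y=j) for every cell.
  P(X=0)·P(Y=0) = 1/2 × 1/4 = 1/8 = P(X=0,Y=0) ✓
  P(X=0)·P(Y=1) = 1/2 × 3/4 = 3/8 = P(X=0,Y=1) ✓
  P(X=1)·P(Y=0) = 1/12 × 1/4 = 1/48 = P(X=1,Y=0) ✓
  P(X=1)·P(Y=1) = 1/12 × 3/4 = 1/16 = P(X=1,Y=1) ✓
  P(X=2)·P(Y=0) = 5/12 × 1/4 = 5/48 = P(X=2,Y=0) ✓
  P(X=2)·P(Y=1) = 5/12 × 3/4 = 5/16 = P(X=2,Y=1) ✓

Yes, X and Y are independent: every cell factors, so I(X;Y) = 0 bits.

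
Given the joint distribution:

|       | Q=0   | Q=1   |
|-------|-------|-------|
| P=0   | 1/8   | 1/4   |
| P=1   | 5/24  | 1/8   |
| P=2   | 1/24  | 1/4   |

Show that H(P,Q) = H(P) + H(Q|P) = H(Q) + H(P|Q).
Marginal P(P) (row sums):
  P(P=0) = 1/8 + 1/4 = 3/8
  P(P=1) = 5/24 + 1/8 = 1/3
  P(P=2) = 1/24 + 1/4 = 7/24
Marginal P(Q) (column sums):
  P(Q=0) = 1/8 + 5/24 + 1/24 = 3/8
  P(Q=1) = 1/4 + 1/8 + 1/4 = 5/8

Decomposition 1: H(P) + H(Q|P)
H(P) = -[(3/8)·log₂(3/8) + (1/3)·log₂(1/3) + (7/24)·log₂(7/24)]
  = 0.5306 + 0.5283 + 0.5185
  = 1.5774 bits
H(Q|P) = -Σ P(P,Q)·log₂ P(Q|P), where P(Q|P) = P(P,Q) / P(P)
  (P=0,Q=0): P(Q|P) = (1/8)/(3/8) = 1/3;  -(1/8)·log₂(1/3) = 0.1981
  (P=0,Q=1): P(Q|P) = (1/4)/(3/8) = 2/3;  -(1/4)·log₂(2/3) = 0.1462
  (P=1,Q=0): P(Q|P) = (5/24)/(1/3) = 5/8;  -(5/24)·log₂(5/8) = 0.1413
  (P=1,Q=1): P(Q|P) = (1/8)/(1/3) = 3/8;  -(1/8)·log₂(3/8) = 0.1769
  (P=2,Q=0): P(Q|P) = (1/24)/(7/24) = 1/7;  -(1/24)·log₂(1/7) = 0.1170
  (P=2,Q=1): P(Q|P) = (1/4)/(7/24) = 6/7;  -(1/4)·log₂(6/7) = 0.0556
H(Q|P) = 0.1981 + 0.1462 + 0.1413 + 0.1769 + 0.1170 + 0.0556
  = 0.8351 bits
H(P) + H(Q|P) = 1.5774 + 0.8351 = 2.4125 bits

Decomposition 2: H(Q) + H(P|Q)
H(Q) = -[(3/8)·log₂(3/8) + (5/8)·log₂(5/8)]
  = 0.5306 + 0.4238
  = 0.9544 bits
H(P|Q) = -Σ P(P,Q)·log₂ P(P|Q), where P(P|Q) = P(P,Q) / P(Q)
  (P=0,Q=0): P(P|Q) = (1/8)/(3/8) = 1/3;  -(1/8)·log₂(1/3) = 0.1981
  (P=0,Q=1): P(P|Q) = (1/4)/(5/8) = 2/5;  -(1/4)·log₂(2/5) = 0.3305
  (P=1,Q=0): P(P|Q) = (5/24)/(3/8) = 5/9;  -(5/24)·log₂(5/9) = 0.1767
  (P=1,Q=1): P(P|Q) = (1/8)/(5/8) = 1/5;  -(1/8)·log₂(1/5) = 0.2902
  (P=2,Q=0): P(P|Q) = (1/24)/(3/8) = 1/9;  -(1/24)·log₂(1/9) = 0.1321
  (P=2,Q=1): P(P|Q) = (1/4)/(5/8) = 2/5;  -(1/4)·log₂(2/5) = 0.3305
H(P|Q) = 0.1981 + 0.3305 + 0.1767 + 0.2902 + 0.1321 + 0.3305
  = 1.4581 bits
H(Q) + H(P|Q) = 0.9544 + 1.4581 = 2.4125 bits

Direct computation of the joint entropy:
H(P,Q) = -[(1/8)·log₂(1/8) + (1/4)·log₂(1/4) + (5/24)·log₂(5/24) + (1/8)·log₂(1/8) + (1/24)·log₂(1/24) + (1/4)·log₂(1/4)]
  = 0.3750 + 0.5000 + 0.4715 + 0.3750 + 0.1910 + 0.5000
  = 2.4125 bits

All three agree: H(P,Q) = 2.4125 bits ✓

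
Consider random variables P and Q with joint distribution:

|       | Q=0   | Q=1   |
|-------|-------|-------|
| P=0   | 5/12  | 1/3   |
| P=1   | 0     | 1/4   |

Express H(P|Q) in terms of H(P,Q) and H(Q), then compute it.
H(P|Q) = H(P,Q) - H(Q)

Marginal P(Q) (column sums):
  P(Q=0) = 5/12 + 0 = 5/12
  P(Q=1) = 1/3 + 1/4 = 7/12

H(P,Q) = -[(5/12)·log₂(5/12) + (1/3)·log₂(1/3) + (1/4)·log₂(1/4)]
  = 0.5263 + 0.5283 + 0.5000
  = 1.5546 bits
H(Q) = -[(5/12)·log₂(5/12) + (7/12)·log₂(7/12)]
  = 0.5263 + 0.4536
  = 0.9799 bits

H(P|Q) = 1.5546 - 0.9799 = 0.5747 bits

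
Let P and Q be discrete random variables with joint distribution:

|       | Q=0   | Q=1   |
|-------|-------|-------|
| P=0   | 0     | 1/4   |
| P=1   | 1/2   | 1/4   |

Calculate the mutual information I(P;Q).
Marginal P(P) (row sums):
  P(P=0) = 0 + 1/4 = 1/4
  P(P=1) = 1/2 + 1/4 = 3/4
Marginal P(Q) (column sums):
  P(Q=0) = 0 + 1/2 = 1/2
  P(Q=1) = 1/4 + 1/4 = 1/2

H(P) = -[(1/4)·log₂(1/4) + (3/4)·log₂(3/4)]
  = 0.5000 + 0.3113
  = 0.8113 bits
H(Q) = -[(1/2)·log₂(1/2) + (1/2)·log₂(1/2)]
  = 0.5000 + 0.5000
  = 1.0000 bits
H(P,Q) = -[(1/4)·log₂(1/4) + (1/2)·log₂(1/2) + (1/4)·log₂(1/4)]
  = 0.5000 + 0.5000 + 0.5000
  = 1.5000 bits

I(P;Q) = H(P) + H(Q) - H(P,Q)
  = 0.8113 + 1.0000 - 1.5000
  = 0.3113 bits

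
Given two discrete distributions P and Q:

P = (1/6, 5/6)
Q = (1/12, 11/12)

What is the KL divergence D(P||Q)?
D(P||Q) = Σ P(i) log₂(P(i)/Q(i))
  i=0: (1/6) × log₂((1/6)/(1/12)) = (1/6) × log₂(2) = 0.1667
  i=1: (5/6) × log₂((5/6)/(11/12)) = (5/6) × log₂(10/11) = -0.1146
D(P||Q) = 0.1667 - 0.1146
  = 0.0521 bits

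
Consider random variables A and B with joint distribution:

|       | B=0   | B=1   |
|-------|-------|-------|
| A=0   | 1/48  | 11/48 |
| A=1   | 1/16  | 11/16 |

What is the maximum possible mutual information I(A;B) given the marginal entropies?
The upper bound on mutual information is I(A;B) ≤ min(H(A), H(B)).

Marginal P(A) (row sums):
  P(A=0) = 1/48 + 11/48 = 1/4
  P(A=1) = 1/16 + 11/16 = 3/4
Marginal P(B) (column sums):
  P(B=0) = 1/48 + 1/16 = 1/12
  P(B=1) = 11/48 + 11/16 = 11/12

H(A) = -[(1/4)·log₂(1/4) + (3/4)·log₂(3/4)]
  = 0.5000 + 0.3113
  = 0.8113 bits
H(B) = -[(1/12)·log₂(1/12) + (11/12)·log₂(11/12)]
  = 0.2987 + 0.1151
  = 0.4138 bits

Maximum possible I(A;B) = min(0.8113, 0.4138) = 0.4138 bits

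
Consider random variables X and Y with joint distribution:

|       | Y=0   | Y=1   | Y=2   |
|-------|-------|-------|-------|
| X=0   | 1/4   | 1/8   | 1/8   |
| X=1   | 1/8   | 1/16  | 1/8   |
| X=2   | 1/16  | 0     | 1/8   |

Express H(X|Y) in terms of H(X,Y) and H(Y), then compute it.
H(X|Y) = H(X,Y) - H(Y)

Marginal P(Y) (column sums):
  P(Y=0) = 1/4 + 1/8 + 1/16 = 7/16
  P(Y=1) = 1/8 + 1/16 + 0 = 3/16
  P(Y=2) = 1/8 + 1/8 + 1/8 = 3/8

H(X,Y) = -[(1/4)·log₂(1/4) + (1/8)·log₂(1/8) + (1/8)·log₂(1/8) + (1/8)·log₂(1/8) + (1/16)·log₂(1/16) + (1/8)·log₂(1/8) + (1/16)·log₂(1/16) + (1/8)·log₂(1/8)]
  = 0.5000 + 0.3750 + 0.3750 + 0.3750 + 0.2500 + 0.3750 + 0.2500 + 0.3750
  = 2.8750 bits
H(Y) = -[(7/16)·log₂(7/16) + (3/16)·log₂(3/16) + (3/8)·log₂(3/8)]
  = 0.5218 + 0.4528 + 0.5306
  = 1.5052 bits

H(X|Y) = 2.8750 - 1.5052 = 1.3698 bits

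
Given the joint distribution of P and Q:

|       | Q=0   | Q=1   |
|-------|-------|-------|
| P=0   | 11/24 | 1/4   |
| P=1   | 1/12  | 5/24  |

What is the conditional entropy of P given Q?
Marginal P(Q) (column sums):
  P(Q=0) = 11/24 + 1/12 = 13/24
  P(Q=1) = 1/4 + 5/24 = 11/24

H(P|Q) = -Σ P(P,Q)·log₂ P(P|Q), where P(P|Q) = P(P,Q) / P(Q)
  (P=0,Q=0): P(P|Q) = (11/24)/(13/24) = 11/13;  -(11/24)·log₂(11/13) = 0.1105
  (P=0,Q=1): P(P|Q) = (1/4)/(11/24) = 6/11;  -(1/4)·log₂(6/11) = 0.2186
  (P=1,Q=0): P(P|Q) = (1/12)/(13/24) = 2/13;  -(1/12)·log₂(2/13) = 0.2250
  (P=1,Q=1): P(P|Q) = (5/24)/(11/24) = 5/11;  -(5/24)·log₂(5/11) = 0.2370
H(P|Q) = 0.1105 + 0.2186 + 0.2250 + 0.2370
  = 0.7911 bits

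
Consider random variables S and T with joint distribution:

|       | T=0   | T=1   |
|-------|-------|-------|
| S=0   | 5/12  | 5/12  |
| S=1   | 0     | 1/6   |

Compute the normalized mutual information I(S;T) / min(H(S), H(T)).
Marginal P(S) (row sums):
  P(S=0) = 5/12 + 5/12 = 5/6
  P(S=1) = 0 + 1/6 = 1/6
Marginal P(T) (column sums):
  P(T=0) = 5/12 + 0 = 5/12
  P(T=1) = 5/12 + 1/6 = 7/12

H(S) = -[(5/6)·log₂(5/6) + (1/6)·log₂(1/6)]
  = 0.2192 + 0.4308
  = 0.6500 bits
H(T) = -[(5/12)·log₂(5/12) + (7/12)·log₂(7/12)]
  = 0.5263 + 0.4536
  = 0.9799 bits
H(S,T) = -[(5/12)·log₂(5/12) + (5/12)·log₂(5/12) + (1/6)·log₂(1/6)]
  = 0.5263 + 0.5263 + 0.4308
  = 1.4834 bits

I(S;T) = H(S) + H(T) - H(S,T)
  = 0.6500 + 0.9799 - 1.4834
  = 0.1465 bits

min(H(S), H(T)) = min(0.6500, 0.9799) = 0.6500 bits
Normalized MI = 0.1465 / 0.6500 = 0.2254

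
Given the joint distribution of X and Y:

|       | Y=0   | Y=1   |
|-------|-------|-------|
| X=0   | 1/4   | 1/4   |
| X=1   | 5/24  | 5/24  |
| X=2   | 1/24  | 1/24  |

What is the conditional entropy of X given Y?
Marginal P(Y) (column sums):
  P(Y=0) = 1/4 + 5/24 + 1/24 = 1/2
  P(Y=1) = 1/4 + 5/24 + 1/24 = 1/2

H(X|Y) = -Σ P(X,Y)·log₂ P(X|Y), where P(X|Y) = P(X,Y) / P(Y)
  (X=0,Y=0): P(X|Y) = (1/4)/(1/2) = 1/2;  -(1/4)·log₂(1/2) = 0.2500
  (X=0,Y=1): P(X|Y) = (1/4)/(1/2) = 1/2;  -(1/4)·log₂(1/2) = 0.2500
  (X=1,Y=0): P(X|Y) = (5/24)/(1/2) = 5/12;  -(5/24)·log₂(5/12) = 0.2631
  (X=1,Y=1): P(X|Y) = (5/24)/(1/2) = 5/12;  -(5/24)·log₂(5/12) = 0.2631
  (X=2,Y=0): P(X|Y) = (1/24)/(1/2) = 1/12;  -(1/24)·log₂(1/12) = 0.1494
  (X=2,Y=1): P(X|Y) = (1/24)/(1/2) = 1/12;  -(1/24)·log₂(1/12) = 0.1494
H(X|Y) = 0.2500 + 0.2500 + 0.2631 + 0.2631 + 0.1494 + 0.1494
  = 1.3250 bits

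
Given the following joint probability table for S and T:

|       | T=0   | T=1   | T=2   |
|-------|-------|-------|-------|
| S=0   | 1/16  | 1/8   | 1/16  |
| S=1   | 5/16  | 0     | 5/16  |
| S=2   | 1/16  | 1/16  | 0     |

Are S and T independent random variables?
Marginal P(S) (row sums):
  P(S=0) = 1/16 + 1/8 + 1/16 = 1/4
  P(S=1) = 5/16 + 0 + 5/16 = 5/8
  P(S=2) = 1/16 + 1/16 + 0 = 1/8
Marginal P(T) (column sums):
  P(T=0) = 1/16 + 5/16 + 1/16 = 7/16
  P(T=1) = 1/8 + 0 + 1/16 = 3/16
  P(T=2) = 1/16 + 5/16 + 0 = 3/8

S and T are independent iff P(S=i,T=j) = P(S=i)·P(T=j) for every cell.
  P(S=0)·P(T=0) = 1/4 × 7/16 = 7/64, but P(S=0,T=0) = 1/16 ✗

No, S and T are not independent. Quantitatively, I(S;T) > 0:

H(S) = -[(1/4)·log₂(1/4) + (5/8)·log₂(5/8) + (1/8)·log₂(1/8)]
  = 0.5000 + 0.4238 + 0.3750
  = 1.2988 bits
H(T) = -[(7/16)·log₂(7/16) + (3/16)·log₂(3/16) + (3/8)·log₂(3/8)]
  = 0.5218 + 0.4528 + 0.5306
  = 1.5052 bits
H(S,T) = -[(1/16)·log₂(1/16) + (1/8)·log₂(1/8) + (1/16)·log₂(1/16) + (5/16)·log₂(5/16) + (5/16)·log₂(5/16) + (1/16)·log₂(1/16) + (1/16)·log₂(1/16)]
  = 0.2500 + 0.3750 + 0.2500 + 0.5244 + 0.5244 + 0.2500 + 0.2500
  = 2.4238 bits
I(S;T) = H(S) + H(T) - H(S,T) = 1.2988 + 1.5052 - 2.4238 = 0.3802 bits > 0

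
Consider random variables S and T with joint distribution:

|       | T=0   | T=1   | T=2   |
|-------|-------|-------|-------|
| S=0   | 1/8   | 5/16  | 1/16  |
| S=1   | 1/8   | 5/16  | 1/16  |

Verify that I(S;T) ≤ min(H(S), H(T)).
Marginal P(S) (row sums):
  P(S=0) = 1/8 + 5/16 + 1/16 = 1/2
  P(S=1) = 1/8 + 5/16 + 1/16 = 1/2
Marginal P(T) (column sums):
  P(T=0) = 1/8 + 1/8 = 1/4
  P(T=1) = 5/16 + 5/16 = 5/8
  P(T=2) = 1/16 + 1/16 = 1/8

H(S) = -[(1/2)·log₂(1/2) + (1/2)·log₂(1/2)]
  = 0.5000 + 0.5000
  = 1.0000 bits
H(T) = -[(1/4)·log₂(1/4) + (5/8)·log₂(5/8) + (1/8)·log₂(1/8)]
  = 0.5000 + 0.4238 + 0.3750
  = 1.2988 bits
H(S,T) = -[(1/8)·log₂(1/8) + (5/16)·log₂(5/16) + (1/16)·log₂(1/16) + (1/8)·log₂(1/8) + (5/16)·log₂(5/16) + (1/16)·log₂(1/16)]
  = 0.3750 + 0.5244 + 0.2500 + 0.3750 + 0.5244 + 0.2500
  = 2.2988 bits

I(S;T) = H(S) + H(T) - H(S,T)
  = 1.0000 + 1.2988 - 2.2988
  = 0.0000 bits

min(H(S), H(T)) = min(1.0000, 1.2988) = 1.0000 bits
Since 0.0000 ≤ 1.0000, the bound is satisfied ✓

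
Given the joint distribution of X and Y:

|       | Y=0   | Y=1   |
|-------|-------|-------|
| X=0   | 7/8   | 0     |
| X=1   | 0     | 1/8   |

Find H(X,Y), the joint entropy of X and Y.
H(X,Y) = -Σ P(X,Y) log₂ P(X,Y), summed over the non-zero cells:
H(X,Y) = -[(7/8)·log₂(7/8) + (1/8)·log₂(1/8)]
  = 0.1686 + 0.3750
  = 0.5436 bits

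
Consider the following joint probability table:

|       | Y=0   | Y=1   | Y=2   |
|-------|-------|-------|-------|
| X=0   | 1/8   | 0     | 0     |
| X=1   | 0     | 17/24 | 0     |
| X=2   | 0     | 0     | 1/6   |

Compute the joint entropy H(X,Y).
H(X,Y) = -Σ P(X,Y) log₂ P(X,Y), summed over the non-zero cells:
H(X,Y) = -[(1/8)·log₂(1/8) + (17/24)·log₂(17/24) + (1/6)·log₂(1/6)]
  = 0.3750 + 0.3524 + 0.4308
  = 1.1582 bits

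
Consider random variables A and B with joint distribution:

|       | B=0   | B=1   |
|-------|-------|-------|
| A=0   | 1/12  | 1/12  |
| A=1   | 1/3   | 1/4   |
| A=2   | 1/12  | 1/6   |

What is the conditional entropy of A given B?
Marginal P(B) (column sums):
  P(B=0) = 1/12 + 1/3 + 1/12 = 1/2
  P(B=1) = 1/12 + 1/4 + 1/6 = 1/2

H(A|B) = -Σ P(A,B)·log₂ P(A|B), where P(A|B) = P(A,B) / P(B)
  (A=0,B=0): P(A|B) = (1/12)/(1/2) = 1/6;  -(1/12)·log₂(1/6) = 0.2154
  (A=0,B=1): P(A|B) = (1/12)/(1/2) = 1/6;  -(1/12)·log₂(1/6) = 0.2154
  (A=1,B=0): P(A|B) = (1/3)/(1/2) = 2/3;  -(1/3)·log₂(2/3) = 0.1950
  (A=1,B=1): P(A|B) = (1/4)/(1/2) = 1/2;  -(1/4)·log₂(1/2) = 0.2500
  (A=2,B=0): P(A|B) = (1/12)/(1/2) = 1/6;  -(1/12)·log₂(1/6) = 0.2154
  (A=2,B=1): P(A|B) = (1/6)/(1/2) = 1/3;  -(1/6)·log₂(1/3) = 0.2642
H(A|B) = 0.2154 + 0.2154 + 0.1950 + 0.2500 + 0.2154 + 0.2642
  = 1.3554 bits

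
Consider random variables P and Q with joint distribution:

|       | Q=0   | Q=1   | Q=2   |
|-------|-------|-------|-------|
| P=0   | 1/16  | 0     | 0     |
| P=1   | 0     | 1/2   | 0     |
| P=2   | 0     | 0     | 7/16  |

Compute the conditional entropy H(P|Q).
Marginal P(Q) (column sums):
  P(Q=0) = 1/16 + 0 + 0 = 1/16
  P(Q=1) = 0 + 1/2 + 0 = 1/2
  P(Q=2) = 0 + 0 + 7/16 = 7/16

H(P|Q) = -Σ P(P,Q)·log₂ P(P|Q), where P(P|Q) = P(P,Q) / P(Q)
  (cells with P(P,Q) = 0 contribute 0)
  (P=0,Q=0): P(P|Q) = (1/16)/(1/16) = 1;  -(1/16)·log₂(1) = 0.0000
  (P=1,Q=1): P(P|Q) = (1/2)/(1/2) = 1;  -(1/2)·log₂(1) = 0.0000
  (P=2,Q=2): P(P|Q) = (7/16)/(7/16) = 1;  -(7/16)·log₂(1) = 0.0000
H(P|Q) = 0.0000 + 0.0000 + 0.0000
  = 0.0000 bits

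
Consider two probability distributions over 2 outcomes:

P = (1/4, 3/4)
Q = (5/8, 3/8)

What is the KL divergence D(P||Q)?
D(P||Q) = Σ P(i) log₂(P(i)/Q(i))
  i=0: (1/4) × log₂((1/4)/(5/8)) = (1/4) × log₂(2/5) = -0.3305
  i=1: (3/4) × log₂((3/4)/(3/8)) = (3/4) × log₂(2) = 0.7500
D(P||Q) = -0.3305 + 0.7500
  = 0.4195 bits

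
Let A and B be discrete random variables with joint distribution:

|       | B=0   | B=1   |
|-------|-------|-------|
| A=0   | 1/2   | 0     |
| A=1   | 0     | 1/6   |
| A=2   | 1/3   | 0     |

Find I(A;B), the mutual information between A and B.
Marginal P(A) (row sums):
  P(A=0) = 1/2 + 0 = 1/2
  P(A=1) = 0 + 1/6 = 1/6
  P(A=2) = 1/3 + 0 = 1/3
Marginal P(B) (column sums):
  P(B=0) = 1/2 + 0 + 1/3 = 5/6
  P(B=1) = 0 + 1/6 + 0 = 1/6

H(A) = -[(1/2)·log₂(1/2) + (1/6)·log₂(1/6) + (1/3)·log₂(1/3)]
  = 0.5000 + 0.4308 + 0.5283
  = 1.4591 bits
H(B) = -[(5/6)·log₂(5/6) + (1/6)·log₂(1/6)]
  = 0.2192 + 0.4308
  = 0.6500 bits
H(A,B) = -[(1/2)·log₂(1/2) + (1/6)·log₂(1/6) + (1/3)·log₂(1/3)]
  = 0.5000 + 0.4308 + 0.5283
  = 1.4591 bits

I(A;B) = H(A) + H(B) - H(A,B)
  = 1.4591 + 0.6500 - 1.4591
  = 0.6500 bits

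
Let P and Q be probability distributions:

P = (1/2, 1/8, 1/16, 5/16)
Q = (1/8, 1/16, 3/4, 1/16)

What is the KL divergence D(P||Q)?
D(P||Q) = Σ P(i) log₂(P(i)/Q(i))
  i=0: (1/2) × log₂((1/2)/(1/8)) = (1/2) × log₂(4) = 1.0000
  i=1: (1/8) × log₂((1/8)/(1/16)) = (1/8) × log₂(2) = 0.1250
  i=2: (1/16) × log₂((1/16)/(3/4)) = (1/16) × log₂(1/12) = -0.2241
  i=3: (5/16) × log₂((5/16)/(1/16)) = (5/16) × log₂(5) = 0.7256
D(P||Q) = 1.0000 + 0.1250 - 0.2241 + 0.7256
  = 1.6265 bits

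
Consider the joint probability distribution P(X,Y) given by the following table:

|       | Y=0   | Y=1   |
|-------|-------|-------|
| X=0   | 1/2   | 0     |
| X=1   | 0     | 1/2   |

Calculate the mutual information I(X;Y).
Marginal P(X) (row sums):
  P(X=0) = 1/2 + 0 = 1/2
  P(X=1) = 0 + 1/2 = 1/2
Marginal P(Y) (column sums):
  P(Y=0) = 1/2 + 0 = 1/2
  P(Y=1) = 0 + 1/2 = 1/2

H(X) = -[(1/2)·log₂(1/2) + (1/2)·log₂(1/2)]
  = 0.5000 + 0.5000
  = 1.0000 bits
H(Y) = -[(1/2)·log₂(1/2) + (1/2)·log₂(1/2)]
  = 0.5000 + 0.5000
  = 1.0000 bits
H(X,Y) = -[(1/2)·log₂(1/2) + (1/2)·log₂(1/2)]
  = 0.5000 + 0.5000
  = 1.0000 bits

I(X;Y) = H(X) + H(Y) - H(X,Y)
  = 1.0000 + 1.0000 - 1.0000
  = 1.0000 bits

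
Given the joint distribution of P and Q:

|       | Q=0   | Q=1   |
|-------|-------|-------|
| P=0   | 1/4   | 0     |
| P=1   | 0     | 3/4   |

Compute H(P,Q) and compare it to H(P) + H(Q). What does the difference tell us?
Marginal P(P) (row sums):
  P(P=0) = 1/4 + 0 = 1/4
  P(P=1) = 0 + 3/4 = 3/4
Marginal P(Q) (column sums):
  P(Q=0) = 1/4 + 0 = 1/4
  P(Q=1) = 0 + 3/4 = 3/4

H(P,Q) = -[(1/4)·log₂(1/4) + (3/4)·log₂(3/4)]
  = 0.5000 + 0.3113
  = 0.8113 bits
H(P) = -[(1/4)·log₂(1/4) + (3/4)·log₂(3/4)]
  = 0.5000 + 0.3113
  = 0.8113 bits
H(Q) = -[(1/4)·log₂(1/4) + (3/4)·log₂(3/4)]
  = 0.5000 + 0.3113
  = 0.8113 bits

H(P) + H(Q) = 0.8113 + 0.8113 = 1.6226 bits
Difference: H(P) + H(Q) - H(P,Q) = 1.6226 - 0.8113 = 0.8113 bits = I(P;Q)

The difference is the mutual information; it is positive here, so P and Q are dependent (knowing one reduces uncertainty about the other by 0.8113 bits).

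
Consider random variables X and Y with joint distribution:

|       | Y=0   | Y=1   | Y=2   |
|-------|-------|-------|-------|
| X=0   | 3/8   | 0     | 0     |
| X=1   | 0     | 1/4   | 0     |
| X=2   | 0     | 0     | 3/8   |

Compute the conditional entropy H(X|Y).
Marginal P(Y) (column sums):
  P(Y=0) = 3/8 + 0 + 0 = 3/8
  P(Y=1) = 0 + 1/4 + 0 = 1/4
  P(Y=2) = 0 + 0 + 3/8 = 3/8

H(X|Y) = -Σ P(X,Y)·log₂ P(X|Y), where P(X|Y) = P(X,Y) / P(Y)
  (cells with P(X,Y) = 0 contribute 0)
  (X=0,Y=0): P(X|Y) = (3/8)/(3/8) = 1;  -(3/8)·log₂(1) = 0.0000
  (X=1,Y=1): P(X|Y) = (1/4)/(1/4) = 1;  -(1/4)·log₂(1) = 0.0000
  (X=2,Y=2): P(X|Y) = (3/8)/(3/8) = 1;  -(3/8)·log₂(1) = 0.0000
H(X|Y) = 0.0000 + 0.0000 + 0.0000
  = 0.0000 bits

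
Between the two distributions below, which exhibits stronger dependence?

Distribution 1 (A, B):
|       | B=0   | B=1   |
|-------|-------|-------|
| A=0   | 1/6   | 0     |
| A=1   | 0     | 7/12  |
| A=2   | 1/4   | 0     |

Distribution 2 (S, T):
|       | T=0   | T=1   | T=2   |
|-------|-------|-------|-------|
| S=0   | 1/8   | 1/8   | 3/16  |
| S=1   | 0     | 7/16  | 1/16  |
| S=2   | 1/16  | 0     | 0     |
Distribution 1 (A, B):
Marginal P(A) (row sums):
  P(A=0) = 1/6 + 0 = 1/6
  P(A=1) = 0 + 7/12 = 7/12
  P(A=2) = 1/4 + 0 = 1/4
Marginal P(B) (column sums):
  P(B=0) = 1/6 + 0 + 1/4 = 5/12
  P(B=1) = 0 + 7/12 + 0 = 7/12

H(A) = -[(1/6)·log₂(1/6) + (7/12)·log₂(7/12) + (1/4)·log₂(1/4)]
  = 0.4308 + 0.4536 + 0.5000
  = 1.3844 bits
H(B) = -[(5/12)·log₂(5/12) + (7/12)·log₂(7/12)]
  = 0.5263 + 0.4536
  = 0.9799 bits
H(A,B) = -[(1/6)·log₂(1/6) + (7/12)·log₂(7/12) + (1/4)·log₂(1/4)]
  = 0.4308 + 0.4536 + 0.5000
  = 1.3844 bits

I(A;B) = H(A) + H(B) - H(A,B)
  = 1.3844 + 0.9799 - 1.3844
  = 0.9799 bits

Distribution 2 (S, T):
Marginal P(S) (row sums):
  P(S=0) = 1/8 + 1/8 + 3/16 = 7/16
  P(S=1) = 0 + 7/16 + 1/16 = 1/2
  P(S=2) = 1/16 + 0 + 0 = 1/16
Marginal P(T) (column sums):
  P(T=0) = 1/8 + 0 + 1/16 = 3/16
  P(T=1) = 1/8 + 7/16 + 0 = 9/16
  P(T=2) = 3/16 + 1/16 + 0 = 1/4

H(S) = -[(7/16)·log₂(7/16) + (1/2)·log₂(1/2) + (1/16)·log₂(1/16)]
  = 0.5218 + 0.5000 + 0.2500
  = 1.2718 bits
H(T) = -[(3/16)·log₂(3/16) + (9/16)·log₂(9/16) + (1/4)·log₂(1/4)]
  = 0.4528 + 0.4669 + 0.5000
  = 1.4197 bits
H(S,T) = -[(1/8)·log₂(1/8) + (1/8)·log₂(1/8) + (3/16)·log₂(3/16) + (7/16)·log₂(7/16) + (1/16)·log₂(1/16) + (1/16)·log₂(1/16)]
  = 0.3750 + 0.3750 + 0.4528 + 0.5218 + 0.2500 + 0.2500
  = 2.2246 bits

I(S;T) = H(S) + H(T) - H(S,T)
  = 1.2718 + 1.4197 - 2.2246
  = 0.4669 bits

I(A;B) = 0.9799 bits > I(S;T) = 0.4669 bits, so (A, B) has the higher mutual information (stronger dependence).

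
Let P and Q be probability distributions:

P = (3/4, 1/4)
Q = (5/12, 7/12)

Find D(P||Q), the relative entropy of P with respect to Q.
D(P||Q) = Σ P(i) log₂(P(i)/Q(i))
  i=0: (3/4) × log₂((3/4)/(5/12)) = (3/4) × log₂(9/5) = 0.6360
  i=1: (1/4) × log₂((1/4)/(7/12)) = (1/4) × log₂(3/7) = -0.3056
D(P||Q) = 0.6360 - 0.3056
  = 0.3304 bits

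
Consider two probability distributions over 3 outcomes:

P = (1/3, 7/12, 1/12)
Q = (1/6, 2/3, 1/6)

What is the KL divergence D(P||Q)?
D(P||Q) = Σ P(i) log₂(P(i)/Q(i))
  i=0: (1/3) × log₂((1/3)/(1/6)) = (1/3) × log₂(2) = 0.3333
  i=1: (7/12) × log₂((7/12)/(2/3)) = (7/12) × log₂(7/8) = -0.1124
  i=2: (1/12) × log₂((1/12)/(1/6)) = (1/12) × log₂(1/2) = -0.0833
D(P||Q) = 0.3333 - 0.1124 - 0.0833
  = 0.1376 bits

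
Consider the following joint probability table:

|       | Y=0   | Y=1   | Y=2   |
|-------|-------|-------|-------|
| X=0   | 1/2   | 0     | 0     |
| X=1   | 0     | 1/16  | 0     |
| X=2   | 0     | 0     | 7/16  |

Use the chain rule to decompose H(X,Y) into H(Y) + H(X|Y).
By the chain rule: H(X,Y) = H(Y) + H(X|Y)

Marginal P(Y) (column sums):
  P(Y=0) = 1/2 + 0 + 0 = 1/2
  P(Y=1) = 0 + 1/16 + 0 = 1/16
  P(Y=2) = 0 + 0 + 7/16 = 7/16
H(Y) = -[(1/2)·log₂(1/2) + (1/16)·log₂(1/16) + (7/16)·log₂(7/16)]
  = 0.5000 + 0.2500 + 0.5218
  = 1.2718 bits
H(X|Y) = -Σ P(X,Y)·log₂ P(X|Y), where P(X|Y) = P(X,Y) / P(Y)
  (cells with P(X,Y) = 0 contribute 0)
  (X=0,Y=0): P(X|Y) = (1/2)/(1/2) = 1;  -(1/2)·log₂(1) = 0.0000
  (X=1,Y=1): P(X|Y) = (1/16)/(1/16) = 1;  -(1/16)·log₂(1) = 0.0000
  (X=2,Y=2): P(X|Y) = (7/16)/(7/16) = 1;  -(7/16)·log₂(1) = 0.0000
H(X|Y) = 0.0000 + 0.0000 + 0.0000
  = 0.0000 bits

H(X,Y) = H(Y) + H(X|Y) = 1.2718 + 0.0000 = 1.2718 bits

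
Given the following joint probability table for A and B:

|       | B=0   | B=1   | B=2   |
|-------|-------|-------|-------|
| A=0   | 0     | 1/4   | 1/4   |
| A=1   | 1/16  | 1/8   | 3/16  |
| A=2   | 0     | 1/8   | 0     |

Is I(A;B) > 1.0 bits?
Marginal P(A) (row sums):
  P(A=0) = 0 + 1/4 + 1/4 = 1/2
  P(A=1) = 1/16 + 1/8 + 3/16 = 3/8
  P(A=2) = 0 + 1/8 + 0 = 1/8
Marginal P(B) (column sums):
  P(B=0) = 0 + 1/16 + 0 = 1/16
  P(B=1) = 1/4 + 1/8 + 1/8 = 1/2
  P(B=2) = 1/4 + 3/16 + 0 = 7/16

H(A) = -[(1/2)·log₂(1/2) + (3/8)·log₂(3/8) + (1/8)·log₂(1/8)]
  = 0.5000 + 0.5306 + 0.3750
  = 1.4056 bits
H(B) = -[(1/16)·log₂(1/16) + (1/2)·log₂(1/2) + (7/16)·log₂(7/16)]
  = 0.2500 + 0.5000 + 0.5218
  = 1.2718 bits
H(A,B) = -[(1/4)·log₂(1/4) + (1/4)·log₂(1/4) + (1/16)·log₂(1/16) + (1/8)·log₂(1/8) + (3/16)·log₂(3/16) + (1/8)·log₂(1/8)]
  = 0.5000 + 0.5000 + 0.2500 + 0.3750 + 0.4528 + 0.3750
  = 2.4528 bits

I(A;B) = H(A) + H(B) - H(A,B)
  = 1.4056 + 1.2718 - 2.4528
  = 0.2246 bits

No. I(A;B) = 0.2246 bits, which is ≤ 1.0 bits.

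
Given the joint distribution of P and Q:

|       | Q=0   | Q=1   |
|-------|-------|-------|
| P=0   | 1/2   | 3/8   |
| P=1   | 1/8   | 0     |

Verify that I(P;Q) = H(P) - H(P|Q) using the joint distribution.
Left side, from I(P;Q) = H(P) + H(Q) - H(P,Q):
Marginal P(P) (row sums):
  P(P=0) = 1/2 + 3/8 = 7/8
  P(P=1) = 1/8 + 0 = 1/8
Marginal P(Q) (column sums):
  P(Q=0) = 1/2 + 1/8 = 5/8
  P(Q=1) = 3/8 + 0 = 3/8

H(P) = -[(7/8)·log₂(7/8) + (1/8)·log₂(1/8)]
  = 0.1686 + 0.3750
  = 0.5436 bits
H(Q) = -[(5/8)·log₂(5/8) + (3/8)·log₂(3/8)]
  = 0.4238 + 0.5306
  = 0.9544 bits
H(P,Q) = -[(1/2)·log₂(1/2) + (3/8)·log₂(3/8) + (1/8)·log₂(1/8)]
  = 0.5000 + 0.5306 + 0.3750
  = 1.4056 bits

I(P;Q) = H(P) + H(Q) - H(P,Q)
  = 0.5436 + 0.9544 - 1.4056
  = 0.0924 bits

Right side, with H(P|Q) computed directly from the conditional probabilities:
H(P|Q) = -Σ P(P,Q)·log₂ P(P|Q), where P(P|Q) = P(P,Q) / P(Q)
  (cells with P(P,Q) = 0 contribute 0)
  (P=0,Q=0): P(P|Q) = (1/2)/(5/8) = 4/5;  -(1/2)·log₂(4/5) = 0.1610
  (P=0,Q=1): P(P|Q) = (3/8)/(3/8) = 1;  -(3/8)·log₂(1) = 0.0000
  (P=1,Q=0): P(P|Q) = (1/8)/(5/8) = 1/5;  -(1/8)·log₂(1/5) = 0.2902
H(P|Q) = 0.1610 + 0.0000 + 0.2902
  = 0.4512 bits
H(P) - H(P|Q) = 0.5436 - 0.4512 = 0.0924 bits

Both sides equal 0.0924 bits, so I(P;Q) = H(P) - H(P|Q) ✓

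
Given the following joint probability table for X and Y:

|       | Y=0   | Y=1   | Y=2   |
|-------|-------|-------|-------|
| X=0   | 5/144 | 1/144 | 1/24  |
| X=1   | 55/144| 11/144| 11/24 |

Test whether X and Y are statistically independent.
Marginal P(X) (row sums):
  P(X=0) = 5/144 + 1/144 + 1/24 = 1/12
  P(X=1) = 55/144 + 11/144 + 11/24 = 11/12
Marginal P(Y) (column sums):
  P(Y=0) = 5/144 + 55/144 = 5/12
  P(Y=1) = 1/144 + 11/144 = 1/12
  P(Y=2) = 1/24 + 11/24 = 1/2

X and Y are independent iff P(X=i,Y=j) = P(X=i)·P(Y=j) for every cell.
  P(X=0)·P(Y=0) = 1/12 × 5/12 = 5/144 = P(X=0,Y=0) ✓
  P(X=0)·P(Y=1) = 1/12 × 1/12 = 1/144 = P(X=0,Y=1) ✓
  P(X=0)·P(Y=2) = 1/12 × 1/2 = 1/24 = P(X=0,Y=2) ✓
  P(X=1)·P(Y=0) = 11/12 × 5/12 = 55/144 = P(X=1,Y=0) ✓
  P(X=1)·P(Y=1) = 11/12 × 1/12 = 11/144 = P(X=1,Y=1) ✓
  P(X=1)·P(Y=2) = 11/12 × 1/2 = 11/24 = P(X=1,Y=2) ✓

Yes, X and Y are independent: every cell factors, so I(X;Y) = 0 bits.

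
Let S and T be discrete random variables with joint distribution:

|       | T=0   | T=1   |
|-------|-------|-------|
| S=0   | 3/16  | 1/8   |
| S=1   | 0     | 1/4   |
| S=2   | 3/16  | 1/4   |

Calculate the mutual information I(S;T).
Marginal P(S) (row sums):
  P(S=0) = 3/16 + 1/8 = 5/16
  P(S=1) = 0 + 1/4 = 1/4
  P(S=2) = 3/16 + 1/4 = 7/16
Marginal P(T) (column sums):
  P(T=0) = 3/16 + 0 + 3/16 = 3/8
  P(T=1) = 1/8 + 1/4 + 1/4 = 5/8

H(S) = -[(5/16)·log₂(5/16) + (1/4)·log₂(1/4) + (7/16)·log₂(7/16)]
  = 0.5244 + 0.5000 + 0.5218
  = 1.5462 bits
H(T) = -[(3/8)·log₂(3/8) + (5/8)·log₂(5/8)]
  = 0.5306 + 0.4238
  = 0.9544 bits
H(S,T) = -[(3/16)·log₂(3/16) + (1/8)·log₂(1/8) + (1/4)·log₂(1/4) + (3/16)·log₂(3/16) + (1/4)·log₂(1/4)]
  = 0.4528 + 0.3750 + 0.5000 + 0.4528 + 0.5000
  = 2.2806 bits

I(S;T) = H(S) + H(T) - H(S,T)
  = 1.5462 + 0.9544 - 2.2806
  = 0.2200 bits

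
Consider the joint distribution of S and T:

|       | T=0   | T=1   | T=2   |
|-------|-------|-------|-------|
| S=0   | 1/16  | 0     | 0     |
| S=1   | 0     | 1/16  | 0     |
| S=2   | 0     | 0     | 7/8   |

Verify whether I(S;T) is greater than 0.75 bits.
Marginal P(S) (row sums):
  P(S=0) = 1/16 + 0 + 0 = 1/16
  P(S=1) = 0 + 1/16 + 0 = 1/16
  P(S=2) = 0 + 0 + 7/8 = 7/8
Marginal P(T) (column sums):
  P(T=0) = 1/16 + 0 + 0 = 1/16
  P(T=1) = 0 + 1/16 + 0 = 1/16
  P(T=2) = 0 + 0 + 7/8 = 7/8

H(S) = -[(1/16)·log₂(1/16) + (1/16)·log₂(1/16) + (7/8)·log₂(7/8)]
  = 0.2500 + 0.2500 + 0.1686
  = 0.6686 bits
H(T) = -[(1/16)·log₂(1/16) + (1/16)·log₂(1/16) + (7/8)·log₂(7/8)]
  = 0.2500 + 0.2500 + 0.1686
  = 0.6686 bits
H(S,T) = -[(1/16)·log₂(1/16) + (1/16)·log₂(1/16) + (7/8)·log₂(7/8)]
  = 0.2500 + 0.2500 + 0.1686
  = 0.6686 bits

I(S;T) = H(S) + H(T) - H(S,T)
  = 0.6686 + 0.6686 - 0.6686
  = 0.6686 bits

No. I(S;T) = 0.6686 bits, which is ≤ 0.75 bits.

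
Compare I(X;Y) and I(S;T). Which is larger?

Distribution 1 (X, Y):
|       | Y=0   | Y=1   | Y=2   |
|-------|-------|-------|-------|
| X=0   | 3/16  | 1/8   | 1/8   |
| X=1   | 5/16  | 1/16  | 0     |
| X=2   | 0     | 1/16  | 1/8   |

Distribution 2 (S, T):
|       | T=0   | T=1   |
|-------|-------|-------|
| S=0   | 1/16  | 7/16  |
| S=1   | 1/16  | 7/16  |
Distribution 1 (X, Y):
Marginal P(X) (row sums):
  P(X=0) = 3/16 + 1/8 + 1/8 = 7/16
  P(X=1) = 5/16 + 1/16 + 0 = 3/8
  P(X=2) = 0 + 1/16 + 1/8 = 3/16
Marginal P(Y) (column sums):
  P(Y=0) = 3/16 + 5/16 + 0 = 1/2
  P(Y=1) = 1/8 + 1/16 + 1/16 = 1/4
  P(Y=2) = 1/8 + 0 + 1/8 = 1/4

H(X) = -[(7/16)·log₂(7/16) + (3/8)·log₂(3/8) + (3/16)·log₂(3/16)]
  = 0.5218 + 0.5306 + 0.4528
  = 1.5052 bits
H(Y) = -[(1/2)·log₂(1/2) + (1/4)·log₂(1/4) + (1/4)·log₂(1/4)]
  = 0.5000 + 0.5000 + 0.5000
  = 1.5000 bits
H(X,Y) = -[(3/16)·log₂(3/16) + (1/8)·log₂(1/8) + (1/8)·log₂(1/8) + (5/16)·log₂(5/16) + (1/16)·log₂(1/16) + (1/16)·log₂(1/16) + (1/8)·log₂(1/8)]
  = 0.4528 + 0.3750 + 0.3750 + 0.5244 + 0.2500 + 0.2500 + 0.3750
  = 2.6022 bits

I(X;Y) = H(X) + H(Y) - H(X,Y)
  = 1.5052 + 1.5000 - 2.6022
  = 0.4030 bits

Distribution 2 (S, T):
Marginal P(S) (row sums):
  P(S=0) = 1/16 + 7/16 = 1/2
  P(S=1) = 1/16 + 7/16 = 1/2
Marginal P(T) (column sums):
  P(T=0) = 1/16 + 1/16 = 1/8
  P(T=1) = 7/16 + 7/16 = 7/8

H(S) = -[(1/2)·log₂(1/2) + (1/2)·log₂(1/2)]
  = 0.5000 + 0.5000
  = 1.0000 bits
H(T) = -[(1/8)·log₂(1/8) + (7/8)·log₂(7/8)]
  = 0.3750 + 0.1686
  = 0.5436 bits
H(S,T) = -[(1/16)·log₂(1/16) + (7/16)·log₂(7/16) + (1/16)·log₂(1/16) + (7/16)·log₂(7/16)]
  = 0.2500 + 0.5218 + 0.2500 + 0.5218
  = 1.5436 bits

I(S;T) = H(S) + H(T) - H(S,T)
  = 1.0000 + 0.5436 - 1.5436
  = 0.0000 bits

I(X;Y) = 0.4030 bits > I(S;T) = 0.0000 bits, so (X, Y) has the higher mutual information (stronger dependence).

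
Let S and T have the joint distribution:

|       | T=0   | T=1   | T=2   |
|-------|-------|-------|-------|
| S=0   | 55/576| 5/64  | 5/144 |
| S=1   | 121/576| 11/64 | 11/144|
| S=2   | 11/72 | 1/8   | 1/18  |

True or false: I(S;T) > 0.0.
Marginal P(S) (row sums):
  P(S=0) = 55/576 + 5/64 + 5/144 = 5/24
  P(S=1) = 121/576 + 11/64 + 11/144 = 11/24
  P(S=2) = 11/72 + 1/8 + 1/18 = 1/3
Marginal P(T) (column sums):
  P(T=0) = 55/576 + 121/576 + 11/72 = 11/24
  P(T=1) = 5/64 + 11/64 + 1/8 = 3/8
  P(T=2) = 5/144 + 11/144 + 1/18 = 1/6

H(S) = -[(5/24)·log₂(5/24) + (11/24)·log₂(11/24) + (1/3)·log₂(1/3)]
  = 0.4715 + 0.5159 + 0.5283
  = 1.5157 bits
H(T) = -[(11/24)·log₂(11/24) + (3/8)·log₂(3/8) + (1/6)·log₂(1/6)]
  = 0.5159 + 0.5306 + 0.4308
  = 1.4773 bits
H(S,T) = -[(55/576)·log₂(55/576) + (5/64)·log₂(5/64) + (5/144)·log₂(5/144) + (121/576)·log₂(121/576) + (11/64)·log₂(11/64) + (11/144)·log₂(11/144) + (11/72)·log₂(11/72) + (1/8)·log₂(1/8) + (1/18)·log₂(1/18)]
  = 0.3236 + 0.2873 + 0.1683 + 0.4729 + 0.4367 + 0.2834 + 0.4141 + 0.3750 + 0.2317
  = 2.9930 bits

I(S;T) = H(S) + H(T) - H(S,T)
  = 1.5157 + 1.4773 - 2.9930
  = 0.0000 bits

False. I(S;T) = 0.0000 bits, which is ≤ 0.0 bits.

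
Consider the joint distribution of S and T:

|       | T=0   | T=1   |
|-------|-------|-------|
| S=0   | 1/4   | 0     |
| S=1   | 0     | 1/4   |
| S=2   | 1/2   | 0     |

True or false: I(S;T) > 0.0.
Marginal P(S) (row sums):
  P(S=0) = 1/4 + 0 = 1/4
  P(S=1) = 0 + 1/4 = 1/4
  P(S=2) = 1/2 + 0 = 1/2
Marginal P(T) (column sums):
  P(T=0) = 1/4 + 0 + 1/2 = 3/4
  P(T=1) = 0 + 1/4 + 0 = 1/4

H(S) = -[(1/4)·log₂(1/4) + (1/4)·log₂(1/4) + (1/2)·log₂(1/2)]
  = 0.5000 + 0.5000 + 0.5000
  = 1.5000 bits
H(T) = -[(3/4)·log₂(3/4) + (1/4)·log₂(1/4)]
  = 0.3113 + 0.5000
  = 0.8113 bits
H(S,T) = -[(1/4)·log₂(1/4) + (1/4)·log₂(1/4) + (1/2)·log₂(1/2)]
  = 0.5000 + 0.5000 + 0.5000
  = 1.5000 bits

I(S;T) = H(S) + H(T) - H(S,T)
  = 1.5000 + 0.8113 - 1.5000
  = 0.8113 bits

True. I(S;T) = 0.8113 bits, which is > 0.0 bits.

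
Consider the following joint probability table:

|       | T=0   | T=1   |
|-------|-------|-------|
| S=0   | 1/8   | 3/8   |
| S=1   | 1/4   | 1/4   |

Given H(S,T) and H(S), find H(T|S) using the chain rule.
From the chain rule: H(S,T) = H(S) + H(T|S)
Therefore: H(T|S) = H(S,T) - H(S)

H(S,T) = -[(1/8)·log₂(1/8) + (3/8)·log₂(3/8) + (1/4)·log₂(1/4) + (1/4)·log₂(1/4)]
  = 0.3750 + 0.5306 + 0.5000 + 0.5000
  = 1.9056 bits
Marginal P(S) (row sums):
  P(S=0) = 1/8 + 3/8 = 1/2
  P(S=1) = 1/4 + 1/4 = 1/2
H(S) = -[(1/2)·log₂(1/2) + (1/2)·log₂(1/2)]
  = 0.5000 + 0.5000
  = 1.0000 bits

H(T|S) = 1.9056 - 1.0000 = 0.9056 bits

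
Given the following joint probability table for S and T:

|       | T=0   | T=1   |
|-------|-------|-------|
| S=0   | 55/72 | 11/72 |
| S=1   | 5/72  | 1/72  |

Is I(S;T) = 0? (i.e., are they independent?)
Marginal P(S) (row sums):
  P(S=0) = 55/72 + 11/72 = 11/12
  P(S=1) = 5/72 + 1/72 = 1/12
Marginal P(T) (column sums):
  P(T=0) = 55/72 + 5/72 = 5/6
  P(T=1) = 11/72 + 1/72 = 1/6

S and T are independent iff P(S=i,T=j) = P(S=i)·P(T=j) for every cell.
  P(S=0)·P(T=0) = 11/12 × 5/6 = 55/72 = P(S=0,T=0) ✓
  P(S=0)·P(T=1) = 11/12 × 1/6 = 11/72 = P(S=0,T=1) ✓
  P(S=1)·P(T=0) = 1/12 × 5/6 = 5/72 = P(S=1,T=0) ✓
  P(S=1)·P(T=1) = 1/12 × 1/6 = 1/72 = P(S=1,T=1) ✓

Yes, S and T are independent: every cell factors, so I(S;T) = 0 bits.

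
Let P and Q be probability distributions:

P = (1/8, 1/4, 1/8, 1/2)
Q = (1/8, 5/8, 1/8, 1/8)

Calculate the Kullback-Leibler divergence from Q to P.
D(P||Q) = Σ P(i) log₂(P(i)/Q(i))
  i=0: (1/8) × log₂((1/8)/(1/8)) = (1/8) × log₂(1) = 0.0000
  i=1: (1/4) × log₂((1/4)/(5/8)) = (1/4) × log₂(2/5) = -0.3305
  i=2: (1/8) × log₂((1/8)/(1/8)) = (1/8) × log₂(1) = 0.0000
  i=3: (1/2) × log₂((1/2)/(1/8)) = (1/2) × log₂(4) = 1.0000
D(P||Q) = 0.0000 - 0.3305 + 0.0000 + 1.0000
  = 0.6695 bits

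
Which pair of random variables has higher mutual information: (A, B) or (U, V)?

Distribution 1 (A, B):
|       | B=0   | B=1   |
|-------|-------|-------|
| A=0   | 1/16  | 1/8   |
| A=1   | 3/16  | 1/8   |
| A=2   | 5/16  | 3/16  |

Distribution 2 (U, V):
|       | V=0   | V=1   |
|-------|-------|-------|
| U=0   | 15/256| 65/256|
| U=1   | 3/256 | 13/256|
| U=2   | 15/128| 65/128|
Distribution 1 (A, B):
Marginal P(A) (row sums):
  P(A=0) = 1/16 + 1/8 = 3/16
  P(A=1) = 3/16 + 1/8 = 5/16
  P(A=2) = 5/16 + 3/16 = 1/2
Marginal P(B) (column sums):
  P(B=0) = 1/16 + 3/16 + 5/16 = 9/16
  P(B=1) = 1/8 + 1/8 + 3/16 = 7/16

H(A) = -[(3/16)·log₂(3/16) + (5/16)·log₂(5/16) + (1/2)·log₂(1/2)]
  = 0.4528 + 0.5244 + 0.5000
  = 1.4772 bits
H(B) = -[(9/16)·log₂(9/16) + (7/16)·log₂(7/16)]
  = 0.4669 + 0.5218
  = 0.9887 bits
H(A,B) = -[(1/16)·log₂(1/16) + (1/8)·log₂(1/8) + (3/16)·log₂(3/16) + (1/8)·log₂(1/8) + (5/16)·log₂(5/16) + (3/16)·log₂(3/16)]
  = 0.2500 + 0.3750 + 0.4528 + 0.3750 + 0.5244 + 0.4528
  = 2.4300 bits

I(A;B) = H(A) + H(B) - H(A,B)
  = 1.4772 + 0.9887 - 2.4300
  = 0.0359 bits

Distribution 2 (U, V):
Marginal P(U) (row sums):
  P(U=0) = 15/256 + 65/256 = 5/16
  P(U=1) = 3/256 + 13/256 = 1/16
  P(U=2) = 15/128 + 65/128 = 5/8
Marginal P(V) (column sums):
  P(V=0) = 15/256 + 3/256 + 15/128 = 3/16
  P(V=1) = 65/256 + 13/256 + 65/128 = 13/16

H(U) = -[(5/16)·log₂(5/16) + (1/16)·log₂(1/16) + (5/8)·log₂(5/8)]
  = 0.5244 + 0.2500 + 0.4238
  = 1.1982 bits
H(V) = -[(3/16)·log₂(3/16) + (13/16)·log₂(13/16)]
  = 0.4528 + 0.2434
  = 0.6962 bits
H(U,V) = -[(15/256)·log₂(15/256) + (65/256)·log₂(65/256) + (3/256)·log₂(3/256) + (13/256)·log₂(13/256) + (15/128)·log₂(15/128) + (65/128)·log₂(65/128)]
  = 0.2398 + 0.5021 + 0.0752 + 0.2183 + 0.3625 + 0.4965
  = 1.8944 bits

I(U;V) = H(U) + H(V) - H(U,V)
  = 1.1982 + 0.6962 - 1.8944
  = 0.0000 bits

I(A;B) = 0.0359 bits > I(U;V) = 0.0000 bits, so (A, B) has the higher mutual information (stronger dependence).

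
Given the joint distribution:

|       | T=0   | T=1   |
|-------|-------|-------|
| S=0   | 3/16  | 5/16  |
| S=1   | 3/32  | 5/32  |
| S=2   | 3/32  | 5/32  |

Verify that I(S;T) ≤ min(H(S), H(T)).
Marginal P(S) (row sums):
  P(S=0) = 3/16 + 5/16 = 1/2
  P(S=1) = 3/32 + 5/32 = 1/4
  P(S=2) = 3/32 + 5/32 = 1/4
Marginal P(T) (column sums):
  P(T=0) = 3/16 + 3/32 + 3/32 = 3/8
  P(T=1) = 5/16 + 5/32 + 5/32 = 5/8

H(S) = -[(1/2)·log₂(1/2) + (1/4)·log₂(1/4) + (1/4)·log₂(1/4)]
  = 0.5000 + 0.5000 + 0.5000
  = 1.5000 bits
H(T) = -[(3/8)·log₂(3/8) + (5/8)·log₂(5/8)]
  = 0.5306 + 0.4238
  = 0.9544 bits
H(S,T) = -[(3/16)·log₂(3/16) + (5/16)·log₂(5/16) + (3/32)·log₂(3/32) + (5/32)·log₂(5/32) + (3/32)·log₂(3/32) + (5/32)·log₂(5/32)]
  = 0.4528 + 0.5244 + 0.3202 + 0.4184 + 0.3202 + 0.4184
  = 2.4544 bits

I(S;T) = H(S) + H(T) - H(S,T)
  = 1.5000 + 0.9544 - 2.4544
  = 0.0000 bits

min(H(S), H(T)) = min(1.5000, 0.9544) = 0.9544 bits
Since 0.0000 ≤ 0.9544, the bound is satisfied ✓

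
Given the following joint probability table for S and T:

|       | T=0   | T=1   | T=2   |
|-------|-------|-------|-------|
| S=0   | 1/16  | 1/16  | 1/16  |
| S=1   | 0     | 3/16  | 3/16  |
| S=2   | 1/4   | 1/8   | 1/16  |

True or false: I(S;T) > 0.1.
Marginal P(S) (row sums):
  P(S=0) = 1/16 + 1/16 + 1/16 = 3/16
  P(S=1) = 0 + 3/16 + 3/16 = 3/8
  P(S=2) = 1/4 + 1/8 + 1/16 = 7/16
Marginal P(T) (column sums):
  P(T=0) = 1/16 + 0 + 1/4 = 5/16
  P(T=1) = 1/16 + 3/16 + 1/8 = 3/8
  P(T=2) = 1/16 + 3/16 + 1/16 = 5/16

H(S) = -[(3/16)·log₂(3/16) + (3/8)·log₂(3/8) + (7/16)·log₂(7/16)]
  = 0.4528 + 0.5306 + 0.5218
  = 1.5052 bits
H(T) = -[(5/16)·log₂(5/16) + (3/8)·log₂(3/8) + (5/16)·log₂(5/16)]
  = 0.5244 + 0.5306 + 0.5244
  = 1.5794 bits
H(S,T) = -[(1/16)·log₂(1/16) + (1/16)·log₂(1/16) + (1/16)·log₂(1/16) + (3/16)·log₂(3/16) + (3/16)·log₂(3/16) + (1/4)·log₂(1/4) + (1/8)·log₂(1/8) + (1/16)·log₂(1/16)]
  = 0.2500 + 0.2500 + 0.2500 + 0.4528 + 0.4528 + 0.5000 + 0.3750 + 0.2500
  = 2.7806 bits

I(S;T) = H(S) + H(T) - H(S,T)
  = 1.5052 + 1.5794 - 2.7806
  = 0.3040 bits

True. I(S;T) = 0.3040 bits, which is > 0.1 bits.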